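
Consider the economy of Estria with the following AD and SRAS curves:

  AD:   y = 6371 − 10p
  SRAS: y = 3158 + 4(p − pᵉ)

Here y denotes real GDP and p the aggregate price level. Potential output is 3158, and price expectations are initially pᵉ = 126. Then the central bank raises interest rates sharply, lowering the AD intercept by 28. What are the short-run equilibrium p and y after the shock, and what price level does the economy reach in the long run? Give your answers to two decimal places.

AD shifts left: new AD is y = 6343 − 10p. With pᵉ = 126, SRAS is y = 2654 + 4p.
Short run: 6343 − 10p = 2654 + 4p gives 3689 = 14p, so p = 263.50 and y = 6343 − 10p = 3708.00.
y = 3708.00 is above potential 3158; expectations adjust and SRAS shifts left until y = 3158.
Long run: on the new AD curve, 3158 = 6343 − 10p gives p = 318.50.

Short run: p = 263.50, y = 3708.00. Long run: p = 318.50.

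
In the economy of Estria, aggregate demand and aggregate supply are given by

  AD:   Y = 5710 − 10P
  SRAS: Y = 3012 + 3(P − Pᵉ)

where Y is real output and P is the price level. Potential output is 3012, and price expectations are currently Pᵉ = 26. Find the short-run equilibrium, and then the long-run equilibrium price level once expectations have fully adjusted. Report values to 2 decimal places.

Short run: P = 213.54, Y = 3574.62. Long run: P = 269.80.

Short run: with Pᵉ = 26, SRAS is Y = 2934 + 3P. Setting AD = SRAS gives 2776 = 13P, so P = 213.54 and Y = 5710 − 10P = 3574.62.
Output 3574.62 is above potential 3012, so over time expected prices rise and SRAS shifts left until Y returns to 3012.
Long run: Y = 3012 on the AD curve gives 3012 = 5710 − 10P, so P = 269.80.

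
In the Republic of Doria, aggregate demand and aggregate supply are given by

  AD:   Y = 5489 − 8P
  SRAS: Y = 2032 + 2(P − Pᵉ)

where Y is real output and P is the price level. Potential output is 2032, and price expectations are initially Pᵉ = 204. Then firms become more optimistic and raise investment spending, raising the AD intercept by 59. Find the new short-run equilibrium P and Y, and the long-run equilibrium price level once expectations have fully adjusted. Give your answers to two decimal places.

AD shifts right: new AD is Y = 5548 − 8P. With Pᵉ = 204, SRAS is Y = 1624 + 2P.
Short run: 5548 − 8P = 1624 + 2P gives 3924 = 10P, so P = 392.40 and Y = 5548 − 8P = 2408.80.
Y = 2408.80 is above potential 2032; expectations adjust and SRAS shifts left until Y = 2032.
Long run: on the new AD curve, 2032 = 5548 − 8P gives P = 439.50.

Short run: P = 392.40, Y = 2408.80. Long run: P = 439.50.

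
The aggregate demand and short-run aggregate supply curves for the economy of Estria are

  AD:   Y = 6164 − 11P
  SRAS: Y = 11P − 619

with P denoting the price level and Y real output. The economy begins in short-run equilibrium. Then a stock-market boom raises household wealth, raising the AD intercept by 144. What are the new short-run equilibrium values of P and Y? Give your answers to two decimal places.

This is a positive demand shock: AD shifts right.
New AD: Y = 6308 − 11P.
Set AD = SRAS: 6308 − 11P = 11P − 619, so 6927 = 22P and P = 314.86.
Substituting into AD, Y = 2844.50.

P = 314.86, Y = 2844.50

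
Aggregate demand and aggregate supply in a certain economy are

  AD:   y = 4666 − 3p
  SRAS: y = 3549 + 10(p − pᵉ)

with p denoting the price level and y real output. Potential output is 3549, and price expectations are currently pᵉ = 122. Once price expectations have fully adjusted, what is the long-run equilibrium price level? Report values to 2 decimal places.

Long-run p = 372.33

Short run: with pᵉ = 122, SRAS is y = 2329 + 10p. Setting AD = SRAS gives 2337 = 13p, so p = 179.77 and y = 4666 − 3p = 4126.69.
Output 4126.69 is above potential 3549, so over time expected prices rise and SRAS shifts left until y returns to 3549.
Long run: y = 3549 on the AD curve gives 3549 = 4666 − 3p, so p = 372.33.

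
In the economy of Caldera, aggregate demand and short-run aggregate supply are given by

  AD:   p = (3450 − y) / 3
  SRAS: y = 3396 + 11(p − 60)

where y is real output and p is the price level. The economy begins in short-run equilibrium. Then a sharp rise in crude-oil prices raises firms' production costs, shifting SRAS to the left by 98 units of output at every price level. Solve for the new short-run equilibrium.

This is a negative supply shock: SRAS shifts left.
New SRAS: y = 2638 + 11p.
Set AD = SRAS: 3450 − 3p = 2638 + 11p, so 812 = 14p and p = 58.
y = 3450 − 3·58 = 3276.

p = 58, y = 3276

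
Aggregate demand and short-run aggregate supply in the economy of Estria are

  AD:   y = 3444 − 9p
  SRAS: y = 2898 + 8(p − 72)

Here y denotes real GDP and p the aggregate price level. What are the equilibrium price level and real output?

Write SRAS as y = 2898 + 8p − 576 = 2322 + 8p.
Set AD = SRAS: 3444 − 9p = 2322 + 8p, so 1122 = 17p and p = 66.
Then y = 3444 − 9·66 = 2850.

p = 66, y = 2850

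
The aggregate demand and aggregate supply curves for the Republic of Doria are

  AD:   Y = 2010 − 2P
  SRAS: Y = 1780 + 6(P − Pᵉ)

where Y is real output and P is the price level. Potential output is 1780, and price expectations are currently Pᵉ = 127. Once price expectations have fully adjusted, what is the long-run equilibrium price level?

Long-run P = 115

Short run: with Pᵉ = 127, SRAS is Y = 1018 + 6P. Setting AD = SRAS gives 992 = 8P, so P = 124 and Y = 2010 − 2·124 = 1762.
Output 1762 is below potential 1780, so over time expected prices fall and SRAS shifts right until Y returns to 1780.
Long run: Y = 1780 on the AD curve gives 1780 = 2010 − 2P, so P = 115.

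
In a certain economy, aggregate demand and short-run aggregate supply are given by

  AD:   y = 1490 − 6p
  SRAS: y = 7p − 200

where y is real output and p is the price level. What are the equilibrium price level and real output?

Set AD = SRAS: 1490 − 6p = 7p − 200, so 1690 = 13p and p = 130.
Then y = 1490 − 6·130 = 710.

p = 130, y = 710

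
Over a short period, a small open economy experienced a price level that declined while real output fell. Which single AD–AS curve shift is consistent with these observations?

AD shifted left

P fell and Y fell. An AD shift moves P and Y in the same direction; an SRAS shift moves them in opposite directions.
Here P and Y moved in the same direction, so the AD curve shifted.
Since Y fell, AD shifted left.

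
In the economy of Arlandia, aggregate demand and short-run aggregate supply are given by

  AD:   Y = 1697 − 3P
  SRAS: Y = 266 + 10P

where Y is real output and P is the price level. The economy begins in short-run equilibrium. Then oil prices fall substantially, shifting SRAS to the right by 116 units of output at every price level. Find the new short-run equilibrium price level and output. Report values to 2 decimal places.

This is a positive supply shock: SRAS shifts right.
New SRAS: Y = 382 + 10P.
Set AD = SRAS: 1697 − 3P = 382 + 10P, so 1315 = 13P and P = 101.15.
Substituting into AD, Y = 1393.54.

P = 101.15, Y = 1393.54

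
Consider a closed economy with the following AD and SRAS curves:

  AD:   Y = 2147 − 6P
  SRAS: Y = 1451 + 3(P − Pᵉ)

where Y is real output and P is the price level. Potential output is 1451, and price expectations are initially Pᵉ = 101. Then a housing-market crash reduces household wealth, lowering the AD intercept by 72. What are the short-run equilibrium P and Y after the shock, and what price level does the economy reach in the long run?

AD shifts left: new AD is Y = 2075 − 6P. With Pᵉ = 101, SRAS is Y = 1148 + 3P.
Short run: 2075 − 6P = 1148 + 3P gives 927 = 9P, so P = 103 and Y = 2075 − 6·103 = 1457.
Y = 1457 is above potential 1451; expectations adjust and SRAS shifts left until Y = 1451.
Long run: on the new AD curve, 1451 = 2075 − 6P gives P = 104.

Short run: P = 103, Y = 1457. Long run: P = 104.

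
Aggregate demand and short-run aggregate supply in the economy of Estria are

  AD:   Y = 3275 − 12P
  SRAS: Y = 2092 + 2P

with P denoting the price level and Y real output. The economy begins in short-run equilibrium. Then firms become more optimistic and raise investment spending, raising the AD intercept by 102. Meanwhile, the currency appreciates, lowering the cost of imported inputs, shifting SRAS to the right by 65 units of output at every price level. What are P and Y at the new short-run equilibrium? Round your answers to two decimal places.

P = 87.14, Y = 2331.29

After both shocks: AD is Y = 3377 − 12P and SRAS is Y = 2157 + 2P.
Setting them equal: 1220 = 14P, so P = 87.14.
Substituting into AD, Y = 2331.29.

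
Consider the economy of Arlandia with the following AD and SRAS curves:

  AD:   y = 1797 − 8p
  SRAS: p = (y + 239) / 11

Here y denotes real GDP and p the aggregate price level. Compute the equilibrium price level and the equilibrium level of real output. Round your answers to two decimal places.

p = 107.16, y = 939.74

Rearrange SRAS to y = 11p − 239.
Set AD = SRAS: 1797 − 8p = 11p − 239, so 2036 = 19p and p = 107.16.
Substituting into AD, y = 1797 − 8p = 939.74.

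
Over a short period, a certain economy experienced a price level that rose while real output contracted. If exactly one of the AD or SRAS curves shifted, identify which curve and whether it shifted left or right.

SRAS shifted left

P rose and Y fell. An AD shift moves P and Y in the same direction; an SRAS shift moves them in opposite directions.
Here P and Y moved in opposite directions, so the SRAS curve shifted.
Since Y fell, SRAS shifted left.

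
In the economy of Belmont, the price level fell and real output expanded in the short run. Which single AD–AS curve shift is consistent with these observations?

SRAS shifted right

P fell and Y rose. An AD shift moves P and Y in the same direction; an SRAS shift moves them in opposite directions.
Here P and Y moved in opposite directions, so the SRAS curve shifted.
Since Y rose, SRAS shifted right.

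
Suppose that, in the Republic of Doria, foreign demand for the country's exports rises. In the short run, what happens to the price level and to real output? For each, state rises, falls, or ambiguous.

Price level: rises; output: rises

This is a positive demand shock: AD shifts right.
Moving along the upward-sloping SRAS curve, P rises and Y rises.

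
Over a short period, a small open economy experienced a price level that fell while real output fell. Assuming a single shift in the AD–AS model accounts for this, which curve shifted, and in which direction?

P fell and Y fell. An AD shift moves P and Y in the same direction; an SRAS shift moves them in opposite directions.
Here P and Y moved in the same direction, so the AD curve shifted.
Since Y fell, AD shifted left.

AD shifted left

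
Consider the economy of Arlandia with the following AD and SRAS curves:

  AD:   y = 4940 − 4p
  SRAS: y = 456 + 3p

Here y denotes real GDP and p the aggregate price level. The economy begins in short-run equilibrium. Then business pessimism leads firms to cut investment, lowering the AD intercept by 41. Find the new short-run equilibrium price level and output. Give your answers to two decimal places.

p = 634.71, y = 2360.14

This is a negative demand shock: AD shifts left.
New AD: y = 4899 − 4p.
Set AD = SRAS: 4899 − 4p = 456 + 3p, so 4443 = 7p and p = 634.71.
Substituting into AD, y = 2360.14.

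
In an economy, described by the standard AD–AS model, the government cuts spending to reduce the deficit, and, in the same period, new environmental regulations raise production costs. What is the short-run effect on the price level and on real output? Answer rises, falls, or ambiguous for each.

The first event is a negative demand shock: AD shifts left, which by itself pushes P down and Y down.
The second is an adverse supply shock: SRAS shifts left, which by itself pushes P up and Y down.
The two shocks push P in opposite directions, so the effect on P is ambiguous. Both shocks push Y down, so Y falls.

Price level: ambiguous; output: falls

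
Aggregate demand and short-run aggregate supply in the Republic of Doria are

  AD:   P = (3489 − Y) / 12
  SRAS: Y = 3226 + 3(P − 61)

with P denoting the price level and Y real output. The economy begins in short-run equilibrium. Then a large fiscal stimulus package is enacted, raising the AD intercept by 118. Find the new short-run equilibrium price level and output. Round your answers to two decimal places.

This is a positive demand shock: AD shifts right.
New AD: Y = 3607 − 12P.
SRAS can be written Y = 3043 + 3P.
Set AD = SRAS: 3607 − 12P = 3043 + 3P, so 564 = 15P and P = 37.60.
Substituting into AD, Y = 3155.80.

P = 37.60, Y = 3155.80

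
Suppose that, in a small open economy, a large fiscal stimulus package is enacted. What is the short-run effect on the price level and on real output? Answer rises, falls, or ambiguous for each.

Price level: rises; output: rises

This is a positive demand shock: AD shifts right.
Moving along the upward-sloping SRAS curve, P rises and Y rises.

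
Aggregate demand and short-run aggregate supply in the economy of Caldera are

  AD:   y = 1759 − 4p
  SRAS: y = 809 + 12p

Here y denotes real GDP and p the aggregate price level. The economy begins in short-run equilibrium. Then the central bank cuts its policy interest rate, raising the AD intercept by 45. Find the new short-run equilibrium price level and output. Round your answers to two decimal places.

This is a positive demand shock: AD shifts right.
New AD: y = 1804 − 4p.
Set AD = SRAS: 1804 − 4p = 809 + 12p, so 995 = 16p and p = 62.19.
Substituting into AD, y = 1555.25.

p = 62.19, y = 1555.25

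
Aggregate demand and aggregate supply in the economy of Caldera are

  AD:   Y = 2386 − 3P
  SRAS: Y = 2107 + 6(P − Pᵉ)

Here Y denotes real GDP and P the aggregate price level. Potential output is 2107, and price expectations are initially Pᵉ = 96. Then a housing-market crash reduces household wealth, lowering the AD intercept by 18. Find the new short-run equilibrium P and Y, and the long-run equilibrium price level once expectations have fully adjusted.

AD shifts left: new AD is Y = 2368 − 3P. With Pᵉ = 96, SRAS is Y = 1531 + 6P.
Short run: 2368 − 3P = 1531 + 6P gives 837 = 9P, so P = 93 and Y = 2368 − 3·93 = 2089.
Y = 2089 is below potential 2107; expectations adjust and SRAS shifts right until Y = 2107.
Long run: on the new AD curve, 2107 = 2368 − 3P gives P = 87.

Short run: P = 93, Y = 2089. Long run: P = 87.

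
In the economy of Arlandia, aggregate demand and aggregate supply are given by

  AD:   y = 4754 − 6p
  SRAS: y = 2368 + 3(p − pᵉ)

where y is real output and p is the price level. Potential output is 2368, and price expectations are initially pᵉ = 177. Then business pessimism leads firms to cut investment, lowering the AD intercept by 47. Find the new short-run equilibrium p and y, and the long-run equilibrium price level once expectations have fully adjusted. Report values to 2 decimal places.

Short run: p = 318.89, y = 2793.67. Long run: p = 389.83.

AD shifts left: new AD is y = 4707 − 6p. With pᵉ = 177, SRAS is y = 1837 + 3p.
Short run: 4707 − 6p = 1837 + 3p gives 2870 = 9p, so p = 318.89 and y = 4707 − 6p = 2793.67.
y = 2793.67 is above potential 2368; expectations adjust and SRAS shifts left until y = 2368.
Long run: on the new AD curve, 2368 = 4707 − 6p gives p = 389.83.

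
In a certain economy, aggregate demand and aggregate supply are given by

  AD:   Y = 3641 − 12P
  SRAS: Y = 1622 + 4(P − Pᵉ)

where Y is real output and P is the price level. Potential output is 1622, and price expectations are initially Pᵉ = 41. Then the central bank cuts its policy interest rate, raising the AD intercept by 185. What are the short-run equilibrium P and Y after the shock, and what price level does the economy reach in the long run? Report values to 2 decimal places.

Short run: P = 148.00, Y = 2050.00. Long run: P = 183.67.

AD shifts right: new AD is Y = 3826 − 12P. With Pᵉ = 41, SRAS is Y = 1458 + 4P.
Short run: 3826 − 12P = 1458 + 4P gives 2368 = 16P, so P = 148.00 and Y = 3826 − 12P = 2050.00.
Y = 2050.00 is above potential 1622; expectations adjust and SRAS shifts left until Y = 1622.
Long run: on the new AD curve, 1622 = 3826 − 12P gives P = 183.67.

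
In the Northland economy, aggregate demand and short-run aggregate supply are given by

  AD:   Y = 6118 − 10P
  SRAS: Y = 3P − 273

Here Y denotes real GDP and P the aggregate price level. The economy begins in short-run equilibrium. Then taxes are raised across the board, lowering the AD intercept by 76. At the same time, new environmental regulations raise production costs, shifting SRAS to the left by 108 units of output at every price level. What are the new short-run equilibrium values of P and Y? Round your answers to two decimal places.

After both shocks: AD is Y = 6042 − 10P and SRAS is Y = 3P − 381.
Setting them equal: 6423 = 13P, so P = 494.08.
Substituting into AD, Y = 1101.23.

P = 494.08, Y = 1101.23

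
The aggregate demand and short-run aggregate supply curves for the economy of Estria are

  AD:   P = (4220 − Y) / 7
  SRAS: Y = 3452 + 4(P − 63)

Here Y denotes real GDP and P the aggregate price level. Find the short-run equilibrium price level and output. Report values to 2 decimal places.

P = 92.73, Y = 3570.91

Write SRAS as Y = 3452 + 4P − 252 = 3200 + 4P.
Rearrange AD to Y = 4220 − 7P.
Set AD = SRAS: 4220 − 7P = 3200 + 4P, so 1020 = 11P and P = 92.73.
Substituting into AD, Y = 4220 − 7P = 3570.91.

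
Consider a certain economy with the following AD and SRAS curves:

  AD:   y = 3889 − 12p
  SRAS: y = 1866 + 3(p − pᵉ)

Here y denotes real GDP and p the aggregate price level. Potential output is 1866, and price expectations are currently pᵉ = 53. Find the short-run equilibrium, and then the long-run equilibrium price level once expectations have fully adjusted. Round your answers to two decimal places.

Short run: p = 145.47, y = 2143.40. Long run: p = 168.58.

Short run: with pᵉ = 53, SRAS is y = 1707 + 3p. Setting AD = SRAS gives 2182 = 15p, so p = 145.47 and y = 3889 − 12p = 2143.40.
Output 2143.40 is above potential 1866, so over time expected prices rise and SRAS shifts left until y returns to 1866.
Long run: y = 1866 on the AD curve gives 1866 = 3889 − 12p, so p = 168.58.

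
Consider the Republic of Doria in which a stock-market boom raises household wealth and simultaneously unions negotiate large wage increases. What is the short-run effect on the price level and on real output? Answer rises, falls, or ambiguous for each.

The first event is a positive demand shock: AD shifts right, which by itself pushes P up and Y up.
The second is an adverse supply shock: SRAS shifts left, which by itself pushes P up and Y down.
Both shocks push P up, so P rises. The two shocks push Y in opposite directions, so the effect on Y is ambiguous.

Price level: rises; output: ambiguous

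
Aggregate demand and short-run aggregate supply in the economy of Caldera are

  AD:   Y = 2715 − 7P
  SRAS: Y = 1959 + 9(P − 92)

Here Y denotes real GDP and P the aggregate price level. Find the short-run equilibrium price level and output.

Write SRAS as Y = 1959 + 9P − 828 = 1131 + 9P.
Set AD = SRAS: 2715 − 7P = 1131 + 9P, so 1584 = 16P and P = 99.
Then Y = 2715 − 7·99 = 2022.

P = 99, Y = 2022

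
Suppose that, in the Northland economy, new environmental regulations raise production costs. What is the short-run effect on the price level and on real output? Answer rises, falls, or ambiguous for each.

This is an adverse supply shock: SRAS shifts left.
Moving along the downward-sloping AD curve, P rises and Y falls.

Price level: rises; output: falls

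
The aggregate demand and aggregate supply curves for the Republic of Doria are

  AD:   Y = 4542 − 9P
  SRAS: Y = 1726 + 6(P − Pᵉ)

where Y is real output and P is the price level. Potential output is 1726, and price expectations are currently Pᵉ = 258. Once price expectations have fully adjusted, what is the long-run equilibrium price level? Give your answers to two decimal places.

Long-run P = 312.89

Short run: with Pᵉ = 258, SRAS is Y = 178 + 6P. Setting AD = SRAS gives 4364 = 15P, so P = 290.93 and Y = 4542 − 9P = 1923.60.
Output 1923.60 is above potential 1726, so over time expected prices rise and SRAS shifts left until Y returns to 1726.
Long run: Y = 1726 on the AD curve gives 1726 = 4542 − 9P, so P = 312.89.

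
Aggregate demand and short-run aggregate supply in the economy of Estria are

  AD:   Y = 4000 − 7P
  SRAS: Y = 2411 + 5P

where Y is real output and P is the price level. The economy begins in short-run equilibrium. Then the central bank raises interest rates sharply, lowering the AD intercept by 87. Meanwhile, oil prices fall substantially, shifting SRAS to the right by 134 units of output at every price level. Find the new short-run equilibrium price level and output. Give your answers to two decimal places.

P = 114.00, Y = 3115.00

After both shocks: AD is Y = 3913 − 7P and SRAS is Y = 2545 + 5P.
Setting them equal: 1368 = 12P, so P = 114.00.
Substituting into AD, Y = 3115.00.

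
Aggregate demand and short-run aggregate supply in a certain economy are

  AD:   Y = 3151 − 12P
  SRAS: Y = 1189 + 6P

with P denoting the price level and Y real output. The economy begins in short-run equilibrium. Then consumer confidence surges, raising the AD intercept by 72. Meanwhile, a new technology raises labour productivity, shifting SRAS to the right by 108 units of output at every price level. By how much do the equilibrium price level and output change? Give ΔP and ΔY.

After both shocks: AD is Y = 3223 − 12P and SRAS is Y = 1297 + 6P.
Setting them equal: 1926 = 18P, so P = 107.
Y = 3223 − 12·107 = 1939.
Initially P = 109, Y = 1843, so ΔP = -2 and ΔY = +96.

ΔP = -2, ΔY = +96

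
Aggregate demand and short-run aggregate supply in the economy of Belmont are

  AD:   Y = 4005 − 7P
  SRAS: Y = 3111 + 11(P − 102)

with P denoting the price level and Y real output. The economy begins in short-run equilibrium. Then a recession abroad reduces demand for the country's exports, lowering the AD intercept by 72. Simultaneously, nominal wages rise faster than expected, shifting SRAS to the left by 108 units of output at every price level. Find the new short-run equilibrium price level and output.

P = 114, Y = 3135

After both shocks: AD is Y = 3933 − 7P and SRAS is Y = 1881 + 11P.
Setting them equal: 2052 = 18P, so P = 114.
Y = 3933 − 7·114 = 3135.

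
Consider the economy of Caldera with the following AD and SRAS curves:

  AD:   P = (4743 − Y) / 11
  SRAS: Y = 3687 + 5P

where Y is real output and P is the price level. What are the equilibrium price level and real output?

Rearrange AD to Y = 4743 − 11P.
Set AD = SRAS: 4743 − 11P = 3687 + 5P, so 1056 = 16P and P = 66.
Then Y = 4743 − 11·66 = 4017.

P = 66, Y = 4017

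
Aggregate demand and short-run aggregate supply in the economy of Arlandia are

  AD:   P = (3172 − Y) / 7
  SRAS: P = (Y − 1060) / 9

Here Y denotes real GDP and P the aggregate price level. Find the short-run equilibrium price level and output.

P = 132, Y = 2248

Rearrange AD to Y = 3172 − 7P.
Rearrange SRAS to Y = 1060 + 9P.
Set AD = SRAS: 3172 − 7P = 1060 + 9P, so 2112 = 16P and P = 132.
Then Y = 3172 − 7·132 = 2248.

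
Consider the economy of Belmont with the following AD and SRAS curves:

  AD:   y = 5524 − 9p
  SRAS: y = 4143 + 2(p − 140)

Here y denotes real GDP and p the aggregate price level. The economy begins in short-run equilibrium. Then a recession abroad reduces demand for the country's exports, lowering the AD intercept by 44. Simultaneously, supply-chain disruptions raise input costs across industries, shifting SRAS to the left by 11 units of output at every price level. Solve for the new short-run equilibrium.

p = 148, y = 4148

After both shocks: AD is y = 5480 − 9p and SRAS is y = 3852 + 2p.
Setting them equal: 1628 = 11p, so p = 148.
y = 5480 − 9·148 = 4148.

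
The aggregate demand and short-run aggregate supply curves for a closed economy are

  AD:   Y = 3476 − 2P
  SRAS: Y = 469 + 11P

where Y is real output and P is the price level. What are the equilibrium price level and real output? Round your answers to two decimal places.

Set AD = SRAS: 3476 − 2P = 469 + 11P, so 3007 = 13P and P = 231.31.
Substituting into AD, Y = 3476 − 2P = 3013.38.

P = 231.31, Y = 3013.38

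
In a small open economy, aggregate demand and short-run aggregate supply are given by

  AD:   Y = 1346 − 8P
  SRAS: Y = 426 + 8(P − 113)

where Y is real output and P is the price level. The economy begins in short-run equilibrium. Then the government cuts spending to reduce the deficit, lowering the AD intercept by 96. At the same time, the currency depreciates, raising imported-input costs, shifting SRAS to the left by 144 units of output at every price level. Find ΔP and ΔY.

ΔP = +3, ΔY = -120

After both shocks: AD is Y = 1250 − 8P and SRAS is Y = 8P − 622.
Setting them equal: 1872 = 16P, so P = 117.
Y = 1250 − 8·117 = 314.
Initially P = 114, Y = 434, so ΔP = +3 and ΔY = -120.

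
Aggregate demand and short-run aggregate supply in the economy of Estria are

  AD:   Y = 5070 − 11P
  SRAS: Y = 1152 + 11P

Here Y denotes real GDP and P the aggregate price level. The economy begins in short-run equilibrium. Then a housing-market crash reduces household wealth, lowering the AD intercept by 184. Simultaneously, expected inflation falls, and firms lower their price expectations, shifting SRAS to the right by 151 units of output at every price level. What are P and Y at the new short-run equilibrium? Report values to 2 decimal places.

P = 162.86, Y = 3094.50

After both shocks: AD is Y = 4886 − 11P and SRAS is Y = 1303 + 11P.
Setting them equal: 3583 = 22P, so P = 162.86.
Substituting into AD, Y = 3094.50.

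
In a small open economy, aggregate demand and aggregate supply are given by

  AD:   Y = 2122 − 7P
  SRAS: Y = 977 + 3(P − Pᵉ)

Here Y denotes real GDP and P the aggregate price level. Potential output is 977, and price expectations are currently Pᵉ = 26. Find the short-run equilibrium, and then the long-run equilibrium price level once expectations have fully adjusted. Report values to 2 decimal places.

Short run: with Pᵉ = 26, SRAS is Y = 899 + 3P. Setting AD = SRAS gives 1223 = 10P, so P = 122.30 and Y = 2122 − 7P = 1265.90.
Output 1265.90 is above potential 977, so over time expected prices rise and SRAS shifts left until Y returns to 977.
Long run: Y = 977 on the AD curve gives 977 = 2122 − 7P, so P = 163.57.

Short run: P = 122.30, Y = 1265.90. Long run: P = 163.57.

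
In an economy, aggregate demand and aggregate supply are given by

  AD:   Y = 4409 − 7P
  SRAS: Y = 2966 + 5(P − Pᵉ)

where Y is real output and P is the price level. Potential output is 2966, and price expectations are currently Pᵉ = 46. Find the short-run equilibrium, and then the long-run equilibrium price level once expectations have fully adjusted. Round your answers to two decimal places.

Short run: P = 139.42, Y = 3433.08. Long run: P = 206.14.

Short run: with Pᵉ = 46, SRAS is Y = 2736 + 5P. Setting AD = SRAS gives 1673 = 12P, so P = 139.42 and Y = 4409 − 7P = 3433.08.
Output 3433.08 is above potential 2966, so over time expected prices rise and SRAS shifts left until Y returns to 2966.
Long run: Y = 2966 on the AD curve gives 2966 = 4409 − 7P, so P = 206.14.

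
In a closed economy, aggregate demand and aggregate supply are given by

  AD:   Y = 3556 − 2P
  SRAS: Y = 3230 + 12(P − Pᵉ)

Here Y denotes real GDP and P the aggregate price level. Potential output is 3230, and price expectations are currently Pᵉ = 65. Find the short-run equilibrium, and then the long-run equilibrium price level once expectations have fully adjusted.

Short run: with Pᵉ = 65, SRAS is Y = 2450 + 12P. Setting AD = SRAS gives 1106 = 14P, so P = 79 and Y = 3556 − 2·79 = 3398.
Output 3398 is above potential 3230, so over time expected prices rise and SRAS shifts left until Y returns to 3230.
Long run: Y = 3230 on the AD curve gives 3230 = 3556 − 2P, so P = 163.

Short run: P = 79, Y = 3398. Long run: P = 163.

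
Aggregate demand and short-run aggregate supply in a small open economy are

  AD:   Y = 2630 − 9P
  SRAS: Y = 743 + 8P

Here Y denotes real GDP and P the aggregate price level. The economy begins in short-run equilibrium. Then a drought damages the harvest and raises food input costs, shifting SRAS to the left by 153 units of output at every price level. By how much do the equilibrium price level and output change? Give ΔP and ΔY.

ΔP = +9, ΔY = -81

This is a negative supply shock: SRAS shifts left.
New SRAS: Y = 590 + 8P.
Set AD = SRAS: 2630 − 9P = 590 + 8P, so 2040 = 17P and P = 120.
Y = 2630 − 9·120 = 1550.
Initially P = 111, Y = 1631, so ΔP = +9 and ΔY = -81.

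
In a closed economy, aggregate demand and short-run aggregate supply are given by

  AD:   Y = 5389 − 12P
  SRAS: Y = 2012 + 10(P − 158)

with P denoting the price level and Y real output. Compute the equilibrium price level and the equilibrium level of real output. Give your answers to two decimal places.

P = 225.32, Y = 2685.18

Write SRAS as Y = 2012 + 10P − 1580 = 432 + 10P.
Set AD = SRAS: 5389 − 12P = 432 + 10P, so 4957 = 22P and P = 225.32.
Substituting into AD, Y = 5389 − 12P = 2685.18.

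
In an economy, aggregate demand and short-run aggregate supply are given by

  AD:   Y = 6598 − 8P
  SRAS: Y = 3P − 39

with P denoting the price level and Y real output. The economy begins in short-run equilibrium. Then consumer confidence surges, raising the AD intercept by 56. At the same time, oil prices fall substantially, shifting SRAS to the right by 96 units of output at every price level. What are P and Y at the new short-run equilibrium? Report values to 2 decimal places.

P = 599.73, Y = 1856.18

After both shocks: AD is Y = 6654 − 8P and SRAS is Y = 57 + 3P.
Setting them equal: 6597 = 11P, so P = 599.73.
Substituting into AD, Y = 1856.18.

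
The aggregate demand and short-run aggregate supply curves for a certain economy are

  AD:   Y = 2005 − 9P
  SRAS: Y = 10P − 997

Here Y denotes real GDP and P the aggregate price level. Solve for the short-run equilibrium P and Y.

Set AD = SRAS: 2005 − 9P = 10P − 997, so 3002 = 19P and P = 158.
Then Y = 2005 − 9·158 = 583.

P = 158, Y = 583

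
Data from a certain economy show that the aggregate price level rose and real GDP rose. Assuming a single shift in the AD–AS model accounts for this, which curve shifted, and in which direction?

P rose and Y rose. An AD shift moves P and Y in the same direction; an SRAS shift moves them in opposite directions.
Here P and Y moved in the same direction, so the AD curve shifted.
Since Y rose, AD shifted right.

AD shifted right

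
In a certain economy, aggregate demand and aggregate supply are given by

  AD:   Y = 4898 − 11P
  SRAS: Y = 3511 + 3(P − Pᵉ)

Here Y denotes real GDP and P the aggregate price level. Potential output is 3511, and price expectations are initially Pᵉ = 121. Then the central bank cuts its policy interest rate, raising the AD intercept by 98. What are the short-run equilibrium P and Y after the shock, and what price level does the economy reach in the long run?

Short run: P = 132, Y = 3544. Long run: P = 135.

AD shifts right: new AD is Y = 4996 − 11P. With Pᵉ = 121, SRAS is Y = 3148 + 3P.
Short run: 4996 − 11P = 3148 + 3P gives 1848 = 14P, so P = 132 and Y = 4996 − 11·132 = 3544.
Y = 3544 is above potential 3511; expectations adjust and SRAS shifts left until Y = 3511.
Long run: on the new AD curve, 3511 = 4996 − 11P gives P = 135.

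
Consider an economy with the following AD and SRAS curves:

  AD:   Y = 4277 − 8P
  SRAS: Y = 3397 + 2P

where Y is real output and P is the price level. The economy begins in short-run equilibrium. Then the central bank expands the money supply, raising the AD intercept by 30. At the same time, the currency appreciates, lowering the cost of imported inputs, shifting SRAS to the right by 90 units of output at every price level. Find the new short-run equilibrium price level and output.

P = 82, Y = 3651

After both shocks: AD is Y = 4307 − 8P and SRAS is Y = 3487 + 2P.
Setting them equal: 820 = 10P, so P = 82.
Y = 4307 − 8·82 = 3651.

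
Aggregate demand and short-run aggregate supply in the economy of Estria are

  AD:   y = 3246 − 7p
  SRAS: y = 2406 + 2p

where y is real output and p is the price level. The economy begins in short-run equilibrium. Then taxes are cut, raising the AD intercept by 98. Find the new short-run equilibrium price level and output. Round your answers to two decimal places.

p = 104.22, y = 2614.44

This is a positive demand shock: AD shifts right.
New AD: y = 3344 − 7p.
Set AD = SRAS: 3344 − 7p = 2406 + 2p, so 938 = 9p and p = 104.22.
Substituting into AD, y = 2614.44.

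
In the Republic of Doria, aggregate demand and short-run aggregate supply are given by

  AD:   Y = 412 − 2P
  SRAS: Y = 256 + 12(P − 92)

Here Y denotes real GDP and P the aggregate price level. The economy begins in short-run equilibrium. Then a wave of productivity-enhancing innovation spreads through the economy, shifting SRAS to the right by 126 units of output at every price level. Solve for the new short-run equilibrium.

This is a positive supply shock: SRAS shifts right.
New SRAS: Y = 12P − 722.
Set AD = SRAS: 412 − 2P = 12P − 722, so 1134 = 14P and P = 81.
Y = 412 − 2·81 = 250.

P = 81, Y = 250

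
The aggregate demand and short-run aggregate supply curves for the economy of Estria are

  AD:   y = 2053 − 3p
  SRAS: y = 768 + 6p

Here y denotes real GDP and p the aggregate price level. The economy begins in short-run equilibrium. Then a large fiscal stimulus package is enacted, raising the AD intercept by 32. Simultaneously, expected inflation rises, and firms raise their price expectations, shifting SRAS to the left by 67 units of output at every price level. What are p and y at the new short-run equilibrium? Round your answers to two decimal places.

p = 153.78, y = 1623.67

After both shocks: AD is y = 2085 − 3p and SRAS is y = 701 + 6p.
Setting them equal: 1384 = 9p, so p = 153.78.
Substituting into AD, y = 1623.67.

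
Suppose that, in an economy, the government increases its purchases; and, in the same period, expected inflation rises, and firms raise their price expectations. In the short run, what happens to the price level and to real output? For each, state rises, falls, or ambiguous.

Price level: rises; output: ambiguous

The first event is a positive demand shock: AD shifts right, which by itself pushes P up and Y up.
The second is an adverse supply shock: SRAS shifts left, which by itself pushes P up and Y down.
Both shocks push P up, so P rises. The two shocks push Y in opposite directions, so the effect on Y is ambiguous.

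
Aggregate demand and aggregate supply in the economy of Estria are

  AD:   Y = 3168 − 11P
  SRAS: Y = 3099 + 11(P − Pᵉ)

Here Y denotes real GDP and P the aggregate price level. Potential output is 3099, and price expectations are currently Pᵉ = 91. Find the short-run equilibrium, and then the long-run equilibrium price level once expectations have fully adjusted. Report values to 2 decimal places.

Short run: P = 48.64, Y = 2633.00. Long run: P = 6.27.

Short run: with Pᵉ = 91, SRAS is Y = 2098 + 11P. Setting AD = SRAS gives 1070 = 22P, so P = 48.64 and Y = 3168 − 11P = 2633.00.
Output 2633.00 is below potential 3099, so over time expected prices fall and SRAS shifts right until Y returns to 3099.
Long run: Y = 3099 on the AD curve gives 3099 = 3168 − 11P, so P = 6.27.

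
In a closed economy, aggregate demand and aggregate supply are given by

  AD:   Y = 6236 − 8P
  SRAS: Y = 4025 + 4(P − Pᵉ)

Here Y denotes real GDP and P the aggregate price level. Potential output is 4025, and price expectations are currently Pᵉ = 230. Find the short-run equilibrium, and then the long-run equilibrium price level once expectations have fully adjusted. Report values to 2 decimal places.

Short run: with Pᵉ = 230, SRAS is Y = 3105 + 4P. Setting AD = SRAS gives 3131 = 12P, so P = 260.92 and Y = 6236 − 8P = 4148.67.
Output 4148.67 is above potential 4025, so over time expected prices rise and SRAS shifts left until Y returns to 4025.
Long run: Y = 4025 on the AD curve gives 4025 = 6236 − 8P, so P = 276.38.

Short run: P = 260.92, Y = 4148.67. Long run: P = 276.38.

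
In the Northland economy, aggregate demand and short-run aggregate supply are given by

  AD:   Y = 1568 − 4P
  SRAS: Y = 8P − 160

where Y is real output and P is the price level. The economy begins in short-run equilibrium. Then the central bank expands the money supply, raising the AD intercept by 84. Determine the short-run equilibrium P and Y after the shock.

This is a positive demand shock: AD shifts right.
New AD: Y = 1652 − 4P.
Set AD = SRAS: 1652 − 4P = 8P − 160, so 1812 = 12P and P = 151.
Y = 1652 − 4·151 = 1048.

P = 151, Y = 1048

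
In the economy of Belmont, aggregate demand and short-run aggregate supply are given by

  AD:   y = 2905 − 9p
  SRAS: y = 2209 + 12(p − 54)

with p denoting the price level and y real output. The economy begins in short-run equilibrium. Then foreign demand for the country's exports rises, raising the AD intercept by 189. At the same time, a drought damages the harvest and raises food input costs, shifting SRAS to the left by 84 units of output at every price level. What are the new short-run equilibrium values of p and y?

p = 77, y = 2401

After both shocks: AD is y = 3094 − 9p and SRAS is y = 1477 + 12p.
Setting them equal: 1617 = 21p, so p = 77.
y = 3094 − 9·77 = 2401.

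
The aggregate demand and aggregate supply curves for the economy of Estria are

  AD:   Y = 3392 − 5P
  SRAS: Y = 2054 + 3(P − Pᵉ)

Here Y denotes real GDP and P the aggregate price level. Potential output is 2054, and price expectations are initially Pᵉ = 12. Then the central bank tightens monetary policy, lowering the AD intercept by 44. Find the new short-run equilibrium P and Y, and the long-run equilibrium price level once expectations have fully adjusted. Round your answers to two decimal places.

AD shifts left: new AD is Y = 3348 − 5P. With Pᵉ = 12, SRAS is Y = 2018 + 3P.
Short run: 3348 − 5P = 2018 + 3P gives 1330 = 8P, so P = 166.25 and Y = 3348 − 5P = 2516.75.
Y = 2516.75 is above potential 2054; expectations adjust and SRAS shifts left until Y = 2054.
Long run: on the new AD curve, 2054 = 3348 − 5P gives P = 258.80.

Short run: P = 166.25, Y = 2516.75. Long run: P = 258.80.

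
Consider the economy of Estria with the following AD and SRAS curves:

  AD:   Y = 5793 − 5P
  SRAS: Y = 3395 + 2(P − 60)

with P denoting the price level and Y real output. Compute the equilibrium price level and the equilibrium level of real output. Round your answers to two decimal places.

Write SRAS as Y = 3395 + 2P − 120 = 3275 + 2P.
Set AD = SRAS: 5793 − 5P = 3275 + 2P, so 2518 = 7P and P = 359.71.
Substituting into AD, Y = 5793 − 5P = 3994.43.

P = 359.71, Y = 3994.43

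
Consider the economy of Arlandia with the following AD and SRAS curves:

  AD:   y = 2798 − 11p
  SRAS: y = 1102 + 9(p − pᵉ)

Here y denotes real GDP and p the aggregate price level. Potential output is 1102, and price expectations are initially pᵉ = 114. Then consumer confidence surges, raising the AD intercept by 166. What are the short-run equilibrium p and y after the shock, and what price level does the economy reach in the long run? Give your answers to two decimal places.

AD shifts right: new AD is y = 2964 − 11p. With pᵉ = 114, SRAS is y = 76 + 9p.
Short run: 2964 − 11p = 76 + 9p gives 2888 = 20p, so p = 144.40 and y = 2964 − 11p = 1375.60.
y = 1375.60 is above potential 1102; expectations adjust and SRAS shifts left until y = 1102.
Long run: on the new AD curve, 1102 = 2964 − 11p gives p = 169.27.

Short run: p = 144.40, y = 1375.60. Long run: p = 169.27.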